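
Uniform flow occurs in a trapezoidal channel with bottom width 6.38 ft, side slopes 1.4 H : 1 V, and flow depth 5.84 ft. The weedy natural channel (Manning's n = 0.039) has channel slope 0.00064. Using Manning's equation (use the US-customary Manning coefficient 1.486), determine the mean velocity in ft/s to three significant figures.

2.10 ft/s

A = (b + z·y)·y = (6.38 + 1.4×5.84)×5.84 = 85.01 ft²
P = b + 2y√(1+z²) = 6.38 + 2×5.84×√(1+1.4²) = 26.48 ft
R = A/P = 85.01/26.48 = 3.211 ft
Q = (1.486/n)·A·R^(2/3)·S^(1/2) = (1.486/0.039) × 85.01 × 3.211^(2/3) × 0.00064^(1/2) = 178.3 ft³/s
V = Q/A = 178.3/85.01 = 2.098 ft/s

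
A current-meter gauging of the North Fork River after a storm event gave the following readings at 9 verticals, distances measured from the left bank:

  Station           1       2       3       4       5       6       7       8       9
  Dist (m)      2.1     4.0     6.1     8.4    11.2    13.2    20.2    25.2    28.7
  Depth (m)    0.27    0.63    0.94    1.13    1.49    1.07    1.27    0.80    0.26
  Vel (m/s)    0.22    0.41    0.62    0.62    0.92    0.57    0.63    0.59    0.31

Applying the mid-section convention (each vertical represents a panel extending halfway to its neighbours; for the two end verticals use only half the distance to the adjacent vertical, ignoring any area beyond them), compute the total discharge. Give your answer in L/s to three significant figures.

16600 L/s

w_1 = (4.0 − 2.1)/2 = 0.95 m; q_1 = 0.22 × 0.27 × 0.95 = 0.05643 m³/s
w_2 = (6.1 − 2.1)/2 = 2 m; q_2 = 0.41 × 0.63 × 2 = 0.5166 m³/s
w_3 = (8.4 − 4.0)/2 = 2.2 m; q_3 = 0.62 × 0.94 × 2.2 = 1.282 m³/s
w_4 = (11.2 − 6.1)/2 = 2.55 m; q_4 = 0.62 × 1.13 × 2.55 = 1.787 m³/s
w_5 = (13.2 − 8.4)/2 = 2.4 m; q_5 = 0.92 × 1.49 × 2.4 = 3.290 m³/s
w_6 = (20.2 − 11.2)/2 = 4.5 m; q_6 = 0.57 × 1.07 × 4.5 = 2.745 m³/s
w_7 = (25.2 − 13.2)/2 = 6 m; q_7 = 0.63 × 1.27 × 6 = 4.801 m³/s
w_8 = (28.7 − 20.2)/2 = 4.25 m; q_8 = 0.59 × 0.80 × 4.25 = 2.006 m³/s
w_9 = (28.7 − 25.2)/2 = 1.75 m; q_9 = 0.31 × 0.26 × 1.75 = 0.1411 m³/s
Q = Σ qᵢ = 16.62 m³/s
= 16.62 × 1000 = 16620 L/s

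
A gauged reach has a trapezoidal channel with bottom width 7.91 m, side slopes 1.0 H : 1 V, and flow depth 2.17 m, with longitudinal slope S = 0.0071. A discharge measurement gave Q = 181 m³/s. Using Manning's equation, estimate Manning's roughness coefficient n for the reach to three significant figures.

0.0137

A = (b + z·y)·y = (7.91 + 1.0×2.17)×2.17 = 21.87 m²
P = b + 2y√(1+z²) = 7.91 + 2×2.17×√(1+1.0²) = 14.05 m
R = A/P = 21.87/14.05 = 1.557 m
n = (1/Q)·A·R^(2/3)·S^(1/2) = (1/181) × 21.87 × 1.343 × 0.08426 = 0.01368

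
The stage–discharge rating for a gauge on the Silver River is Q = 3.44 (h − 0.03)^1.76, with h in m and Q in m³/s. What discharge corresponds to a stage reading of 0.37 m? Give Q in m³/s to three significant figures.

0.515 m³/s

Q = 3.44 × (0.37 − 0.03)^1.76 = 3.44 × 0.34^1.76 = 0.5152 m³/s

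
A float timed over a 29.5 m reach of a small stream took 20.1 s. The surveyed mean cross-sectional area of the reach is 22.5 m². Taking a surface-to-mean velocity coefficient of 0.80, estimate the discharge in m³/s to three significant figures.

v_surface = L / t̄ = 29.5 / 20.1 = 1.468 m/s
v_mean = 0.80 × 1.468 = 1.174 m/s
Q = A × v_mean = 22.5 × 1.174 = 26.42 m³/s

26.4 m³/s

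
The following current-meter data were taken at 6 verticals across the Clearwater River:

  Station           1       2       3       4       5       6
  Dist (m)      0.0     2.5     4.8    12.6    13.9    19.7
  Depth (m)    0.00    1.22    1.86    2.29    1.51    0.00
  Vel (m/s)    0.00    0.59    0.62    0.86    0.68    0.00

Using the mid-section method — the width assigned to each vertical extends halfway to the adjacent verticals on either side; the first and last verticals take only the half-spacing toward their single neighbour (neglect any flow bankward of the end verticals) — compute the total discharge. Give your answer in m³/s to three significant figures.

20.2 m³/s

w_2 = (4.8 − 0.0)/2 = 2.4 m; q_2 = 0.59 × 1.22 × 2.4 = 1.728 m³/s
w_3 = (12.6 − 2.5)/2 = 5.05 m; q_3 = 0.62 × 1.86 × 5.05 = 5.824 m³/s
w_4 = (13.9 − 4.8)/2 = 4.55 m; q_4 = 0.86 × 2.29 × 4.55 = 8.961 m³/s
w_5 = (19.7 − 12.6)/2 = 3.55 m; q_5 = 0.68 × 1.51 × 3.55 = 3.645 m³/s
Stations 1, 6 contribute zero (depth or velocity is 0).
Q = Σ qᵢ = 20.16 m³/s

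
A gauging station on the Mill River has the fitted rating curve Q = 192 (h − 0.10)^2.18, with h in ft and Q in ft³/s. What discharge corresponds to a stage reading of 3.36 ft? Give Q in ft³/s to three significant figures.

2520 ft³/s

Q = 192 × (3.36 − 0.10)^2.18 = 192 × 3.26^2.18 = 2524 ft³/s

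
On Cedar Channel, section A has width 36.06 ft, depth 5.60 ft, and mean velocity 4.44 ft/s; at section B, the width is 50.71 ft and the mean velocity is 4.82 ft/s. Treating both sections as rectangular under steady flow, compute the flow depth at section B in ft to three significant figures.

3.67 ft

Q = A₁V₁ = (36.06×5.60) × 4.44 = 896.6 ft³/s
d₂ = Q/(b₂ V₂) = 896.6/(50.71×4.82) = 3.668 ft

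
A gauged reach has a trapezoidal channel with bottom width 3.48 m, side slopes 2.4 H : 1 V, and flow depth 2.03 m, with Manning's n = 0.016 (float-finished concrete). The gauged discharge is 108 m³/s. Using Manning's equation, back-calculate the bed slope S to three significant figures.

0.00807

A = (b + z·y)·y = (3.48 + 2.4×2.03)×2.03 = 16.95 m²
P = b + 2y√(1+z²) = 3.48 + 2×2.03×√(1+2.4²) = 14.04 m
R = A/P = 16.95/14.04 = 1.208 m
S = (Q·n / (1·A·R^(2/3)))² = (108×0.016 / (1×16.95×1.134))² = 0.008075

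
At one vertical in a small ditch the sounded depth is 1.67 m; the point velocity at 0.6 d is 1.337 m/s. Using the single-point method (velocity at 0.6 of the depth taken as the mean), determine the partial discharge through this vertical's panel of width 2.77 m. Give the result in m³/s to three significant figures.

v̄ = v₀.₆ = 1.337 m/s
q = v̄ × d × w = 1.337 × 1.67 × 2.77 = 6.185 m³/s

6.18 m³/s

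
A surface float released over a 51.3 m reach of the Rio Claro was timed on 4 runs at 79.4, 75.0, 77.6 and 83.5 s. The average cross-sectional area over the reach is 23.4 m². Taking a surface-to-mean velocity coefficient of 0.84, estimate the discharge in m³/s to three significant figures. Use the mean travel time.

12.8 m³/s

t̄ = (79.4 + 75.0 + 77.6 + 83.5) / 4 = 78.875 s
v_surface = L / t̄ = 51.3 / 78.875 = 0.6504 m/s
v_mean = 0.84 × 0.6504 = 0.5463 m/s
Q = A × v_mean = 23.4 × 0.5463 = 12.78 m³/s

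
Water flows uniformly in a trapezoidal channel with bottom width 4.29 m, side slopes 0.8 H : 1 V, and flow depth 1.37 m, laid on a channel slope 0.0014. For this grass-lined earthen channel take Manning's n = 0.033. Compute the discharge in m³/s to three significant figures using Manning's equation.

A = (b + z·y)·y = (4.29 + 0.8×1.37)×1.37 = 7.379 m²
P = b + 2y√(1+z²) = 4.29 + 2×1.37×√(1+0.8²) = 7.799 m
R = A/P = 7.379/7.799 = 0.9461 m
Q = (1/n)·A·R^(2/3)·S^(1/2) = (1/0.033) × 7.379 × 0.9461^(2/3) × 0.0014^(1/2) = 8.063 m³/s

8.06 m³/s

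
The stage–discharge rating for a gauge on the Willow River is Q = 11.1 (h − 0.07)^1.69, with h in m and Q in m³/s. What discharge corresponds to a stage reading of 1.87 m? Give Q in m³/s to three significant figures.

Q = 11.1 × (1.87 − 0.07)^1.69 = 11.1 × 1.8^1.69 = 29.97 m³/s

30.0 m³/s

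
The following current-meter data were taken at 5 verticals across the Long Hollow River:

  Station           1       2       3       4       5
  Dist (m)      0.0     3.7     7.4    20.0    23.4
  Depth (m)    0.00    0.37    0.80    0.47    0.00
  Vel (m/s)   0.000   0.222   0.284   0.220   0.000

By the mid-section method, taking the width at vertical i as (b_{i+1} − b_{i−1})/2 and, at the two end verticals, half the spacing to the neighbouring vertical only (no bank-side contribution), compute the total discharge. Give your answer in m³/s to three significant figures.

w_2 = (7.4 − 0.0)/2 = 3.7 m; q_2 = 0.222 × 0.37 × 3.7 = 0.3039 m³/s
w_3 = (20.0 − 3.7)/2 = 8.15 m; q_3 = 0.284 × 0.80 × 8.15 = 1.852 m³/s
w_4 = (23.4 − 7.4)/2 = 8 m; q_4 = 0.220 × 0.47 × 8 = 0.8272 m³/s
Stations 1, 5 contribute zero (depth or velocity is 0).
Q = Σ qᵢ = 2.983 m³/s

2.98 m³/s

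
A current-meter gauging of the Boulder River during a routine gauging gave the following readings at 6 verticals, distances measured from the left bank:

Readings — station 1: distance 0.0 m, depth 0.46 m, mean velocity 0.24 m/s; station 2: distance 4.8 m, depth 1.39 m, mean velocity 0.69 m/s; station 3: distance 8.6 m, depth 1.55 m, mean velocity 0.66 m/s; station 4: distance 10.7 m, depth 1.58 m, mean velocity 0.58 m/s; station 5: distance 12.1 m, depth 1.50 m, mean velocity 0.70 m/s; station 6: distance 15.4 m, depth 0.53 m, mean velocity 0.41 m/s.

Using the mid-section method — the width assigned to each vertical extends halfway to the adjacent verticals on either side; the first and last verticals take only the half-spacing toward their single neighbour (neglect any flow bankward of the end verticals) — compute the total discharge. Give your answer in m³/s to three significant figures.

11.8 m³/s

w_1 = (4.8 − 0.0)/2 = 2.4 m; q_1 = 0.24 × 0.46 × 2.4 = 0.2650 m³/s
w_2 = (8.6 − 0.0)/2 = 4.3 m; q_2 = 0.69 × 1.39 × 4.3 = 4.124 m³/s
w_3 = (10.7 − 4.8)/2 = 2.95 m; q_3 = 0.66 × 1.55 × 2.95 = 3.018 m³/s
w_4 = (12.1 − 8.6)/2 = 1.75 m; q_4 = 0.58 × 1.58 × 1.75 = 1.604 m³/s
w_5 = (15.4 − 10.7)/2 = 2.35 m; q_5 = 0.70 × 1.50 × 2.35 = 2.468 m³/s
w_6 = (15.4 − 12.1)/2 = 1.65 m; q_6 = 0.41 × 0.53 × 1.65 = 0.3585 m³/s
Q = Σ qᵢ = 11.84 m³/s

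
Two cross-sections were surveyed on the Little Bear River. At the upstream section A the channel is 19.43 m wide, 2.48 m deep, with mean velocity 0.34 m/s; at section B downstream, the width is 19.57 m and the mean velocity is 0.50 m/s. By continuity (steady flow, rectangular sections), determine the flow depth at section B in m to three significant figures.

1.67 m

Q = A₁V₁ = (19.43×2.48) × 0.34 = 16.38 m³/s
d₂ = Q/(b₂ V₂) = 16.38/(19.57×0.50) = 1.674 m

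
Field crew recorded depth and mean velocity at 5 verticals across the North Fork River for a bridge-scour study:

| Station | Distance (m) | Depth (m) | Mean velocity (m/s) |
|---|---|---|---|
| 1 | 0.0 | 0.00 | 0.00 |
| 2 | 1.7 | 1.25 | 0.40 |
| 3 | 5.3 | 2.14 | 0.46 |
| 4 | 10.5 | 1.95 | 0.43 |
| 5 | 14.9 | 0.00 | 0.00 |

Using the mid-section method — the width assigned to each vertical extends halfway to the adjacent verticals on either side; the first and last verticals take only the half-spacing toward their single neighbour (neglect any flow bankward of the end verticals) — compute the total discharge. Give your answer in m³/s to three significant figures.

w_2 = (5.3 − 0.0)/2 = 2.65 m; q_2 = 0.40 × 1.25 × 2.65 = 1.325 m³/s
w_3 = (10.5 − 1.7)/2 = 4.4 m; q_3 = 0.46 × 2.14 × 4.4 = 4.331 m³/s
w_4 = (14.9 − 5.3)/2 = 4.8 m; q_4 = 0.43 × 1.95 × 4.8 = 4.025 m³/s
Stations 1, 5 contribute zero (depth or velocity is 0).
Q = Σ qᵢ = 9.681 m³/s

9.68 m³/s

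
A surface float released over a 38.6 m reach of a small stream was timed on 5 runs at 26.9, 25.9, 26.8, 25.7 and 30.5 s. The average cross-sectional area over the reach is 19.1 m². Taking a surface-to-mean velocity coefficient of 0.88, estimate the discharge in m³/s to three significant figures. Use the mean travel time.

t̄ = (26.9 + 25.9 + 26.8 + 25.7 + 30.5) / 5 = 27.16 s
v_surface = L / t̄ = 38.6 / 27.16 = 1.421 m/s
v_mean = 0.88 × 1.421 = 1.251 m/s
Q = A × v_mean = 19.1 × 1.251 = 23.89 m³/s

23.9 m³/s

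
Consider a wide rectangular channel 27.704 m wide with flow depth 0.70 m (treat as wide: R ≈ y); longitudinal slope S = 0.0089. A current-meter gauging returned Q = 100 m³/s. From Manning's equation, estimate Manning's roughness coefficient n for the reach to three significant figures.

A = b·y = 27.704 × 0.70 = 19.39 m²
Wide channel: R ≈ y = 0.70 m
n = (1/Q)·A·R^(2/3)·S^(1/2) = (1/100) × 19.39 × 0.7884 × 0.09434 = 0.01442

0.0144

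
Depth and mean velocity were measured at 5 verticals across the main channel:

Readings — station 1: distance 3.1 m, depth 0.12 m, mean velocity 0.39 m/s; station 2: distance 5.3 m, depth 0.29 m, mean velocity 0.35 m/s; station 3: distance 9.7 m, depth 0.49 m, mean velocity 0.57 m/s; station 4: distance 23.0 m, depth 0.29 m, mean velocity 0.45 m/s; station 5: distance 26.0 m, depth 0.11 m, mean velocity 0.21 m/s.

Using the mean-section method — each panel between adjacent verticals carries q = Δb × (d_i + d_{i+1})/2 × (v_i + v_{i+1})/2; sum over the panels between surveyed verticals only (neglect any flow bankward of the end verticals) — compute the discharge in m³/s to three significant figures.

3.80 m³/s

Panel 1-2: Δb = 2.2 m, d̄ = (0.12+0.29)/2 = 0.205, v̄ = (0.39+0.35)/2 = 0.37 → q = 2.2×0.205×0.37 = 0.1669 m³/s
Panel 2-3: Δb = 4.4 m, d̄ = (0.29+0.49)/2 = 0.39, v̄ = (0.35+0.57)/2 = 0.46 → q = 4.4×0.39×0.46 = 0.7894 m³/s
Panel 3-4: Δb = 13.3 m, d̄ = (0.49+0.29)/2 = 0.39, v̄ = (0.57+0.45)/2 = 0.51 → q = 13.3×0.39×0.51 = 2.645 m³/s
Panel 4-5: Δb = 3 m, d̄ = (0.29+0.11)/2 = 0.2, v̄ = (0.45+0.21)/2 = 0.33 → q = 3×0.2×0.33 = 0.1980 m³/s
Q = Σ q = 3.800 m³/s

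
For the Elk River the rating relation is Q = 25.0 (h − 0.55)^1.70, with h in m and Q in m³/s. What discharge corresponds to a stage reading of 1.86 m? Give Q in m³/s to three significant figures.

39.6 m³/s

Q = 25.0 × (1.86 − 0.55)^1.70 = 25.0 × 1.31^1.70 = 39.56 m³/s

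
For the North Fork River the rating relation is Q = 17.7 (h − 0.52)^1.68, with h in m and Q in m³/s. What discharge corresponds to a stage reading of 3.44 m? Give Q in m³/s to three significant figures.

107 m³/s

Q = 17.7 × (3.44 − 0.52)^1.68 = 17.7 × 2.92^1.68 = 107.1 m³/s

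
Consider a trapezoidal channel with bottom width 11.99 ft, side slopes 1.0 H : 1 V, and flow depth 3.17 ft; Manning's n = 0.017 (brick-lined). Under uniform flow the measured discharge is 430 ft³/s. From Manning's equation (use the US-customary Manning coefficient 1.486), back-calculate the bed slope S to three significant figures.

0.00346

A = (b + z·y)·y = (11.99 + 1.0×3.17)×3.17 = 48.06 ft²
P = b + 2y√(1+z²) = 11.99 + 2×3.17×√(1+1.0²) = 20.96 ft
R = A/P = 48.06/20.96 = 2.293 ft
S = (Q·n / (1.486·A·R^(2/3)))² = (430×0.017 / (1.486×48.06×1.739))² = 0.003465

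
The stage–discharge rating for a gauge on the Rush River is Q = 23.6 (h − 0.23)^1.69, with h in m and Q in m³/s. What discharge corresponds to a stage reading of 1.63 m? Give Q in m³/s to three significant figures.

41.7 m³/s

Q = 23.6 × (1.63 − 0.23)^1.69 = 23.6 × 1.4^1.69 = 41.67 m³/s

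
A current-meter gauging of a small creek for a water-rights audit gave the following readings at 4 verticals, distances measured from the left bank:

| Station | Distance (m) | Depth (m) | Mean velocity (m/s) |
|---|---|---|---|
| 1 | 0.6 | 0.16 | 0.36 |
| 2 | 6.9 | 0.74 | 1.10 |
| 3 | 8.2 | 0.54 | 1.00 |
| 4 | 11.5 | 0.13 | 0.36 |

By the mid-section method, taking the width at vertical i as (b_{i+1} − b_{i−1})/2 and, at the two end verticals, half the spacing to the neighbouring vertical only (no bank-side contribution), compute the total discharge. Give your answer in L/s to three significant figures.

w_1 = (6.9 − 0.6)/2 = 3.15 m; q_1 = 0.36 × 0.16 × 3.15 = 0.1814 m³/s
w_2 = (8.2 − 0.6)/2 = 3.8 m; q_2 = 1.10 × 0.74 × 3.8 = 3.093 m³/s
w_3 = (11.5 − 6.9)/2 = 2.3 m; q_3 = 1.00 × 0.54 × 2.3 = 1.242 m³/s
w_4 = (11.5 − 8.2)/2 = 1.65 m; q_4 = 0.36 × 0.13 × 1.65 = 0.07722 m³/s
Q = Σ qᵢ = 4.594 m³/s
= 4.594 × 1000 = 4594 L/s

4590 L/s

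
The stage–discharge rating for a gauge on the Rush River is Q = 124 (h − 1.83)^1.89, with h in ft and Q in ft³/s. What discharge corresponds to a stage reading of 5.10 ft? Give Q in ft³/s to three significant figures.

1160 ft³/s

Q = 124 × (5.10 − 1.83)^1.89 = 124 × 3.27^1.89 = 1164 ft³/s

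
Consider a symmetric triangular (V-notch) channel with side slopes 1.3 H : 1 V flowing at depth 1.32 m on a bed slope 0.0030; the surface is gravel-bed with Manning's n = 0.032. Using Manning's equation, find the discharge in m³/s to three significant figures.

2.52 m³/s

A = z·y² = 1.3×1.32² = 2.265 m²
P = 2y√(1+z²) = 2×1.32×√(1+1.3²) = 4.330 m
R = A/P = 2.265/4.330 = 0.5231 m
Q = (1/n)·A·R^(2/3)·S^(1/2) = (1/0.032) × 2.265 × 0.5231^(2/3) × 0.0030^(1/2) = 2.517 m³/s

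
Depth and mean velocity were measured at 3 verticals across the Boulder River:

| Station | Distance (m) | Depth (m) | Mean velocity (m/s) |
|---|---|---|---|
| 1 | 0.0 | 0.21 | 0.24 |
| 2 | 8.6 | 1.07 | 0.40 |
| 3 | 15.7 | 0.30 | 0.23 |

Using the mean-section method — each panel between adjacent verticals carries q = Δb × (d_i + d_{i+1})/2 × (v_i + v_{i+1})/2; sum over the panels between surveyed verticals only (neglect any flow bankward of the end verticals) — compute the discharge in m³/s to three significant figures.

3.29 m³/s

Panel 1-2: Δb = 8.6 m, d̄ = (0.21+1.07)/2 = 0.64, v̄ = (0.24+0.40)/2 = 0.32 → q = 8.6×0.64×0.32 = 1.761 m³/s
Panel 2-3: Δb = 7.1 m, d̄ = (1.07+0.30)/2 = 0.685, v̄ = (0.40+0.23)/2 = 0.315 → q = 7.1×0.685×0.315 = 1.532 m³/s
Q = Σ q = 3.293 m³/s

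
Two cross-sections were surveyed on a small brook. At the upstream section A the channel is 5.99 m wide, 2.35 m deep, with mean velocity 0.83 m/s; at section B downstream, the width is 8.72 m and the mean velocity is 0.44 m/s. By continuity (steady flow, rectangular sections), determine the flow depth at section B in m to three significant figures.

Q = A₁V₁ = (5.99×2.35) × 0.83 = 11.68 m³/s
d₂ = Q/(b₂ V₂) = 11.68/(8.72×0.44) = 3.045 m

3.05 m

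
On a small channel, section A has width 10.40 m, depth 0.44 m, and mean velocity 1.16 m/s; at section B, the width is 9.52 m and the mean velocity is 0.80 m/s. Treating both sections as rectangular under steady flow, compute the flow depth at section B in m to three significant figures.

0.697 m

Q = A₁V₁ = (10.40×0.44) × 1.16 = 5.308 m³/s
d₂ = Q/(b₂ V₂) = 5.308/(9.52×0.80) = 0.6970 m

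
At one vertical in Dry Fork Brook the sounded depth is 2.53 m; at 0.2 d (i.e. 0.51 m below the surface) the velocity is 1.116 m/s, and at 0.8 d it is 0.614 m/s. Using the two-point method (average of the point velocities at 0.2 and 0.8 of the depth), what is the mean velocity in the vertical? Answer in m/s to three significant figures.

v̄ = (1.116 + 0.614) / 2 = 0.8650 m/s

0.865 m/s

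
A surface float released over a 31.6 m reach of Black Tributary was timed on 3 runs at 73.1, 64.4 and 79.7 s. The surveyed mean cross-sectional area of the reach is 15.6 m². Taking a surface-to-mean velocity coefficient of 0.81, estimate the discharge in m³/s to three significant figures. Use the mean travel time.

t̄ = (73.1 + 64.4 + 79.7) / 3 = 72.4 s
v_surface = L / t̄ = 31.6 / 72.4 = 0.4365 m/s
v_mean = 0.81 × 0.4365 = 0.3535 m/s
Q = A × v_mean = 15.6 × 0.3535 = 5.515 m³/s

5.52 m³/s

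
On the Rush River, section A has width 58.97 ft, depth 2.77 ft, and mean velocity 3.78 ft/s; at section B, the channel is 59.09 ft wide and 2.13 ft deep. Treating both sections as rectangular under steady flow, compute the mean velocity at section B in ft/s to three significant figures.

Q = A₁V₁ = (58.97×2.77) × 3.78 = 617.5 ft³/s
A₂ = 59.09 × 2.13 = 125.9 ft²
V₂ = Q/A₂ = 617.5/125.9 = 4.906 ft/s

4.91 ft/s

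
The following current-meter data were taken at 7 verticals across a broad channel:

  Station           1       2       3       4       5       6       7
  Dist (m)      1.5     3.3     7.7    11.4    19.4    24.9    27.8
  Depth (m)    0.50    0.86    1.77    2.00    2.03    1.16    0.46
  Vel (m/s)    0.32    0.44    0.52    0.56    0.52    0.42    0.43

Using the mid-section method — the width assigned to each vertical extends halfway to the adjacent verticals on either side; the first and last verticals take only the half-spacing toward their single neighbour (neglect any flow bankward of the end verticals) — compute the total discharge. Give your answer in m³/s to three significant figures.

w_1 = (3.3 − 1.5)/2 = 0.9 m; q_1 = 0.32 × 0.50 × 0.9 = 0.1440 m³/s
w_2 = (7.7 − 1.5)/2 = 3.1 m; q_2 = 0.44 × 0.86 × 3.1 = 1.173 m³/s
w_3 = (11.4 − 3.3)/2 = 4.05 m; q_3 = 0.52 × 1.77 × 4.05 = 3.728 m³/s
w_4 = (19.4 − 7.7)/2 = 5.85 m; q_4 = 0.56 × 2.00 × 5.85 = 6.552 m³/s
w_5 = (24.9 − 11.4)/2 = 6.75 m; q_5 = 0.52 × 2.03 × 6.75 = 7.125 m³/s
w_6 = (27.8 − 19.4)/2 = 4.2 m; q_6 = 0.42 × 1.16 × 4.2 = 2.046 m³/s
w_7 = (27.8 − 24.9)/2 = 1.45 m; q_7 = 0.43 × 0.46 × 1.45 = 0.2868 m³/s
Q = Σ qᵢ = 21.06 m³/s

21.1 m³/s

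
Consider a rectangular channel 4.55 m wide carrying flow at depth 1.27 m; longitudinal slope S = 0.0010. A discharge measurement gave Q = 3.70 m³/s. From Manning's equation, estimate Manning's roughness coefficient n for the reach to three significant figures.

A = b·y = 4.55 × 1.27 = 5.779 m²
P = b + 2y = 4.55 + 2×1.27 = 7.090 m
R = A/P = 5.779/7.090 = 0.8150 m
n = (1/Q)·A·R^(2/3)·S^(1/2) = (1/3.70) × 5.779 × 0.8725 × 0.03162 = 0.04309

0.0431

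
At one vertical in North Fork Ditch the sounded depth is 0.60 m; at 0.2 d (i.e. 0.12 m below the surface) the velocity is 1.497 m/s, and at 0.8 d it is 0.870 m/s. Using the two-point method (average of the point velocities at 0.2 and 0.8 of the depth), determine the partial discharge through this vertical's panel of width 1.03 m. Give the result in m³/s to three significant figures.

v̄ = (1.497 + 0.870) / 2 = 1.184 m/s
q = v̄ × d × w = 1.184 × 0.60 × 1.03 = 0.7314 m³/s

0.731 m³/s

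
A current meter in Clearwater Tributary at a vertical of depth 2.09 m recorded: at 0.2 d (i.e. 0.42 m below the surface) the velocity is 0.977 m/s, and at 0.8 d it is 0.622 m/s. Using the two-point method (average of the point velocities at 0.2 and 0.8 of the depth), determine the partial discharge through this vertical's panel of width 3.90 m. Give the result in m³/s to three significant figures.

v̄ = (0.977 + 0.622) / 2 = 0.7995 m/s
q = v̄ × d × w = 0.7995 × 2.09 × 3.90 = 6.517 m³/s

6.52 m³/s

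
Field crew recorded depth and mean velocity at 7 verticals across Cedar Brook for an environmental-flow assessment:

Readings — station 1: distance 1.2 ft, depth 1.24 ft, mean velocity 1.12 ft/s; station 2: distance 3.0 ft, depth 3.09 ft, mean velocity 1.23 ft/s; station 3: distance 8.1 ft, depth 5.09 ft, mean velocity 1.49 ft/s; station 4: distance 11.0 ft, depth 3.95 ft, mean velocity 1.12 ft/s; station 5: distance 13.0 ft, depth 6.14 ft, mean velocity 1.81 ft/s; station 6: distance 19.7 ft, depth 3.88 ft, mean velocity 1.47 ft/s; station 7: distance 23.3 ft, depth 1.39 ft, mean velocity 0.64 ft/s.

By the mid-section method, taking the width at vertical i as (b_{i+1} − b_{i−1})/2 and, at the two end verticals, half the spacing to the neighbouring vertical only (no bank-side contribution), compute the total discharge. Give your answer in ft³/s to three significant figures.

w_1 = (3.0 − 1.2)/2 = 0.9 ft; q_1 = 1.12 × 1.24 × 0.9 = 1.250 ft³/s
w_2 = (8.1 − 1.2)/2 = 3.45 ft; q_2 = 1.23 × 3.09 × 3.45 = 13.11 ft³/s
w_3 = (11.0 − 3.0)/2 = 4 ft; q_3 = 1.49 × 5.09 × 4 = 30.34 ft³/s
w_4 = (13.0 − 8.1)/2 = 2.45 ft; q_4 = 1.12 × 3.95 × 2.45 = 10.84 ft³/s
w_5 = (19.7 − 11.0)/2 = 4.35 ft; q_5 = 1.81 × 6.14 × 4.35 = 48.34 ft³/s
w_6 = (23.3 − 13.0)/2 = 5.15 ft; q_6 = 1.47 × 3.88 × 5.15 = 29.37 ft³/s
w_7 = (23.3 − 19.7)/2 = 1.8 ft; q_7 = 0.64 × 1.39 × 1.8 = 1.601 ft³/s
Q = Σ qᵢ = 134.9 ft³/s

135 ft³/s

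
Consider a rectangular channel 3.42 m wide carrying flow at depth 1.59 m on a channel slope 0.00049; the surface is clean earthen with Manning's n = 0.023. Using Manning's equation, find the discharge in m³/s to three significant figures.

4.60 m³/s

A = b·y = 3.42 × 1.59 = 5.438 m²
P = b + 2y = 3.42 + 2×1.59 = 6.600 m
R = A/P = 5.438/6.600 = 0.8239 m
Q = (1/n)·A·R^(2/3)·S^(1/2) = (1/0.023) × 5.438 × 0.8239^(2/3) × 0.00049^(1/2) = 4.600 m³/s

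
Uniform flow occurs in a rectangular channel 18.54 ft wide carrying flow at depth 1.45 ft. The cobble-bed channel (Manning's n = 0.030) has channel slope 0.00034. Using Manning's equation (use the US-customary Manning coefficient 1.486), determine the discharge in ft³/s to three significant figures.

A = b·y = 18.54 × 1.45 = 26.88 ft²
P = b + 2y = 18.54 + 2×1.45 = 21.44 ft
R = A/P = 26.88/21.44 = 1.254 ft
Q = (1.486/n)·A·R^(2/3)·S^(1/2) = (1.486/0.030) × 26.88 × 1.254^(2/3) × 0.00034^(1/2) = 28.55 ft³/s

28.6 ft³/s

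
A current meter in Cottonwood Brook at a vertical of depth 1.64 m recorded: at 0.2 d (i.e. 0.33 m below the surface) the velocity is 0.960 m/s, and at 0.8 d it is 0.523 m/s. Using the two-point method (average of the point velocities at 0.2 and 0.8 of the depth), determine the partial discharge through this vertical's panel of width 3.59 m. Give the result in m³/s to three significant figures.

4.37 m³/s

v̄ = (0.960 + 0.523) / 2 = 0.7415 m/s
q = v̄ × d × w = 0.7415 × 1.64 × 3.59 = 4.366 m³/s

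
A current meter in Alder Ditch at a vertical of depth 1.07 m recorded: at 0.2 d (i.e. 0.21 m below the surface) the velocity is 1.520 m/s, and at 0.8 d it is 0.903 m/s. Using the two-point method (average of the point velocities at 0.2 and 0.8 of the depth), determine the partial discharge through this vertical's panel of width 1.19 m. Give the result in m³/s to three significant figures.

v̄ = (1.520 + 0.903) / 2 = 1.212 m/s
q = v̄ × d × w = 1.212 × 1.07 × 1.19 = 1.543 m³/s

1.54 m³/s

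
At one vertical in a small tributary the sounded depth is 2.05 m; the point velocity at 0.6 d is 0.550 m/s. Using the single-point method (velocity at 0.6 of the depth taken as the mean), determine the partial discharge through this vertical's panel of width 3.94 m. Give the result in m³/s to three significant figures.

v̄ = v₀.₆ = 0.550 m/s
q = v̄ × d × w = 0.5500 × 2.05 × 3.94 = 4.442 m³/s

4.44 m³/s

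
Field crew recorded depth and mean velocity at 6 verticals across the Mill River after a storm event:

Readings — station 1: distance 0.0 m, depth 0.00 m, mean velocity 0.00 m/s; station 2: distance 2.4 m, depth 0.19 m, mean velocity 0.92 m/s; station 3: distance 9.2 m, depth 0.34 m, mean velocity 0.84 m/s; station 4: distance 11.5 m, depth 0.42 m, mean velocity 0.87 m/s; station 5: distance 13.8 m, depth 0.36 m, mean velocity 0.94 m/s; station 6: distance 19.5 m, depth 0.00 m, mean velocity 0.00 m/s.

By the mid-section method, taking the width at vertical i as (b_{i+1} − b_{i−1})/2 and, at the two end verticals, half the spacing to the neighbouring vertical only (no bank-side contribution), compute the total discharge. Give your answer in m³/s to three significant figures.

4.30 m³/s

w_2 = (9.2 − 0.0)/2 = 4.6 m; q_2 = 0.92 × 0.19 × 4.6 = 0.8041 m³/s
w_3 = (11.5 − 2.4)/2 = 4.55 m; q_3 = 0.84 × 0.34 × 4.55 = 1.299 m³/s
w_4 = (13.8 − 9.2)/2 = 2.3 m; q_4 = 0.87 × 0.42 × 2.3 = 0.8404 m³/s
w_5 = (19.5 − 11.5)/2 = 4 m; q_5 = 0.94 × 0.36 × 4 = 1.354 m³/s
Stations 1, 6 contribute zero (depth or velocity is 0).
Q = Σ qᵢ = 4.298 m³/s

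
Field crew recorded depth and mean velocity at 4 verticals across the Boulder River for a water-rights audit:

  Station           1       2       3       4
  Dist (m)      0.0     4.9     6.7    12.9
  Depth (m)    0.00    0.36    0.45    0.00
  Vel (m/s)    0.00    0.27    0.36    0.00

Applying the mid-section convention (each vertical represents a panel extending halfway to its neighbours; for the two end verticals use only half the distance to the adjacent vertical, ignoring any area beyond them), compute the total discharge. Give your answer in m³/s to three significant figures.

w_2 = (6.7 − 0.0)/2 = 3.35 m; q_2 = 0.27 × 0.36 × 3.35 = 0.3256 m³/s
w_3 = (12.9 − 4.9)/2 = 4 m; q_3 = 0.36 × 0.45 × 4 = 0.6480 m³/s
Stations 1, 4 contribute zero (depth or velocity is 0).
Q = Σ qᵢ = 0.9736 m³/s

0.974 m³/s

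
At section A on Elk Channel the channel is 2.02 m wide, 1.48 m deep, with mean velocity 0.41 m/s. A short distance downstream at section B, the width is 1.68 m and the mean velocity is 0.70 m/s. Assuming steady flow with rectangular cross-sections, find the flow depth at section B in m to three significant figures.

1.04 m

Q = A₁V₁ = (2.02×1.48) × 0.41 = 1.226 m³/s
d₂ = Q/(b₂ V₂) = 1.226/(1.68×0.70) = 1.042 m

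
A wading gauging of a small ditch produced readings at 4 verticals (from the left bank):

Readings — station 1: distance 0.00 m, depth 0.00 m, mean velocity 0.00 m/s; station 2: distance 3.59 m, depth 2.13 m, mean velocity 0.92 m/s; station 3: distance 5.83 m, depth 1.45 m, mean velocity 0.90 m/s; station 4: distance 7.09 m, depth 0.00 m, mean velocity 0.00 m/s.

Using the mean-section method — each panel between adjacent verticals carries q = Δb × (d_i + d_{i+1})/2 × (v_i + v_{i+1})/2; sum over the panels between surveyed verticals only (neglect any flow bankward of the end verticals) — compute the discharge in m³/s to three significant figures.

Panel 1-2: Δb = 3.59 m, d̄ = (0.00+2.13)/2 = 1.065, v̄ = (0.00+0.92)/2 = 0.46 → q = 3.59×1.065×0.46 = 1.759 m³/s
Panel 2-3: Δb = 2.24 m, d̄ = (2.13+1.45)/2 = 1.79, v̄ = (0.92+0.90)/2 = 0.91 → q = 2.24×1.79×0.91 = 3.649 m³/s
Panel 3-4: Δb = 1.26 m, d̄ = (1.45+0.00)/2 = 0.725, v̄ = (0.90+0.00)/2 = 0.45 → q = 1.26×0.725×0.45 = 0.4111 m³/s
Q = Σ q = 5.819 m³/s

5.82 m³/s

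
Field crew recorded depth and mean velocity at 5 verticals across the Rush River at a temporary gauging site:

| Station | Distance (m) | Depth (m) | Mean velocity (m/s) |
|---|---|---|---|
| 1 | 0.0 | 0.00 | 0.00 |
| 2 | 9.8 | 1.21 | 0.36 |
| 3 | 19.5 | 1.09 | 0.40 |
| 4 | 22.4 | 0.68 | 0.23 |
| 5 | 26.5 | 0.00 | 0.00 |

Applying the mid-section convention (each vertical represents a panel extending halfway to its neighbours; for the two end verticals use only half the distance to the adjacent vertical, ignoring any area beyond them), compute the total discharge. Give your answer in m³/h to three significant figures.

w_2 = (19.5 − 0.0)/2 = 9.75 m; q_2 = 0.36 × 1.21 × 9.75 = 4.247 m³/s
w_3 = (22.4 − 9.8)/2 = 6.3 m; q_3 = 0.40 × 1.09 × 6.3 = 2.747 m³/s
w_4 = (26.5 − 19.5)/2 = 3.5 m; q_4 = 0.23 × 0.68 × 3.5 = 0.5474 m³/s
Stations 1, 5 contribute zero (depth or velocity is 0).
Q = Σ qᵢ = 7.541 m³/s
= 7.541 × 3600 = 27150 m³/h

27100 m³/h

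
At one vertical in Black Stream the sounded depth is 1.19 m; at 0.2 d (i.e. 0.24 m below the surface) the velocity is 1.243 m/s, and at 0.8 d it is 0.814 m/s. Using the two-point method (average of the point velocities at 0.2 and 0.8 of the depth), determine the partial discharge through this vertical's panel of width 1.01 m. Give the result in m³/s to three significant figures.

v̄ = (1.243 + 0.814) / 2 = 1.029 m/s
q = v̄ × d × w = 1.029 × 1.19 × 1.01 = 1.236 m³/s

1.24 m³/s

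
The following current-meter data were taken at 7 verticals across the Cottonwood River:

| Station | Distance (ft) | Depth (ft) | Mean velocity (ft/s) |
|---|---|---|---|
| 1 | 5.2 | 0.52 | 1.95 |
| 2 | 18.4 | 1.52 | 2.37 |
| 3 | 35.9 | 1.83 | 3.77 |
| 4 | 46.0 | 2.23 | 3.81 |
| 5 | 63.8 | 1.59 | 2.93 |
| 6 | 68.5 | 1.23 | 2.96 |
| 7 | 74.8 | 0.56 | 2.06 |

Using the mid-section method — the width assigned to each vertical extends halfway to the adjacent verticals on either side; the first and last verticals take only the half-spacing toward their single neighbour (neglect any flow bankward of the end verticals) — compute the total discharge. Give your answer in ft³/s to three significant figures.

352 ft³/s

w_1 = (18.4 − 5.2)/2 = 6.6 ft; q_1 = 1.95 × 0.52 × 6.6 = 6.692 ft³/s
w_2 = (35.9 − 5.2)/2 = 15.35 ft; q_2 = 2.37 × 1.52 × 15.35 = 55.30 ft³/s
w_3 = (46.0 − 18.4)/2 = 13.8 ft; q_3 = 3.77 × 1.83 × 13.8 = 95.21 ft³/s
w_4 = (63.8 − 35.9)/2 = 13.95 ft; q_4 = 3.81 × 2.23 × 13.95 = 118.5 ft³/s
w_5 = (68.5 − 46.0)/2 = 11.25 ft; q_5 = 2.93 × 1.59 × 11.25 = 52.41 ft³/s
w_6 = (74.8 − 63.8)/2 = 5.5 ft; q_6 = 2.96 × 1.23 × 5.5 = 20.02 ft³/s
w_7 = (74.8 − 68.5)/2 = 3.15 ft; q_7 = 2.06 × 0.56 × 3.15 = 3.634 ft³/s
Q = Σ qᵢ = 351.8 ft³/s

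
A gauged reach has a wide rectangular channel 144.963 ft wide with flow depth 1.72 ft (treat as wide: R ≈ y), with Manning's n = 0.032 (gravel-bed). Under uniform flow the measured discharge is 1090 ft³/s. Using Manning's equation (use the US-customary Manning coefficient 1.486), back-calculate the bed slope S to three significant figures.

0.00430

A = b·y = 144.963 × 1.72 = 249.3 ft²
Wide channel: R ≈ y = 1.72 ft
S = (Q·n / (1.486·A·R^(2/3)))² = (1090×0.032 / (1.486×249.3×1.436))² = 0.004300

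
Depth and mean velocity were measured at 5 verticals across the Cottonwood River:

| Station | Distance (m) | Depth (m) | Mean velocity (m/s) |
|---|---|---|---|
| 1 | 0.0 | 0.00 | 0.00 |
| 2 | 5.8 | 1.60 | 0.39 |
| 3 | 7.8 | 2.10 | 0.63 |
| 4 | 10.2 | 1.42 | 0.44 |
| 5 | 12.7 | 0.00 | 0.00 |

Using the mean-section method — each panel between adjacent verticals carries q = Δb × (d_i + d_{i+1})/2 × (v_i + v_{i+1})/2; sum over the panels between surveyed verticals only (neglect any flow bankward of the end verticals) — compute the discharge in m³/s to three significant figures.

5.44 m³/s

Panel 1-2: Δb = 5.8 m, d̄ = (0.00+1.60)/2 = 0.8, v̄ = (0.00+0.39)/2 = 0.195 → q = 5.8×0.8×0.195 = 0.9048 m³/s
Panel 2-3: Δb = 2 m, d̄ = (1.60+2.10)/2 = 1.85, v̄ = (0.39+0.63)/2 = 0.51 → q = 2×1.85×0.51 = 1.887 m³/s
Panel 3-4: Δb = 2.4 m, d̄ = (2.10+1.42)/2 = 1.76, v̄ = (0.63+0.44)/2 = 0.535 → q = 2.4×1.76×0.535 = 2.260 m³/s
Panel 4-5: Δb = 2.5 m, d̄ = (1.42+0.00)/2 = 0.71, v̄ = (0.44+0.00)/2 = 0.22 → q = 2.5×0.71×0.22 = 0.3905 m³/s
Q = Σ q = 5.442 m³/s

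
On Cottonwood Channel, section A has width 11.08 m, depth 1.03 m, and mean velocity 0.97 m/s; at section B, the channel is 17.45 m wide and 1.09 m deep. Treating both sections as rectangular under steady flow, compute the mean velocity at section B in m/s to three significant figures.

0.582 m/s

Q = A₁V₁ = (11.08×1.03) × 0.97 = 11.07 m³/s
A₂ = 17.45 × 1.09 = 19.02 m²
V₂ = Q/A₂ = 11.07/19.02 = 0.5820 m/s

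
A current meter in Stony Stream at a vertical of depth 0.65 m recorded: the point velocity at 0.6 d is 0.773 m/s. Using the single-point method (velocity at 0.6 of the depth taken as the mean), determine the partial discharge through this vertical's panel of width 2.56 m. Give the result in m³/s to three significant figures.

1.29 m³/s

v̄ = v₀.₆ = 0.773 m/s
q = v̄ × d × w = 0.7730 × 0.65 × 2.56 = 1.286 m³/s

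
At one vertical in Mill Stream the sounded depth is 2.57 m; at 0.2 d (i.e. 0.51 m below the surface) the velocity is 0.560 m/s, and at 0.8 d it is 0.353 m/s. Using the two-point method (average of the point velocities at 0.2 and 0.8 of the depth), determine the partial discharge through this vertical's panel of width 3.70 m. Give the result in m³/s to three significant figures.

4.34 m³/s

v̄ = (0.560 + 0.353) / 2 = 0.4565 m/s
q = v̄ × d × w = 0.4565 × 2.57 × 3.70 = 4.341 m³/s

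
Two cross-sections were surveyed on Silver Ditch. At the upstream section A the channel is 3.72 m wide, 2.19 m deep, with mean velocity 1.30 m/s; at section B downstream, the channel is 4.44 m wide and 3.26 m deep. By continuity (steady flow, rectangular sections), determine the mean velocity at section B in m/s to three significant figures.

Q = A₁V₁ = (3.72×2.19) × 1.30 = 10.59 m³/s
A₂ = 4.44 × 3.26 = 14.47 m²
V₂ = Q/A₂ = 10.59/14.47 = 0.7317 m/s

0.732 m/s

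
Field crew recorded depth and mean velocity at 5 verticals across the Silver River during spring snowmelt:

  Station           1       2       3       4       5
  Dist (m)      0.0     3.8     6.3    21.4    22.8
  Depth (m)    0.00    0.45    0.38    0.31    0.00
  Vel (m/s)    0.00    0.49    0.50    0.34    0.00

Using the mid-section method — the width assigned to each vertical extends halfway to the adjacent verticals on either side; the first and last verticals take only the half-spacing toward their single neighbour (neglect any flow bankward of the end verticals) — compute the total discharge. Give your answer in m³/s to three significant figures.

w_2 = (6.3 − 0.0)/2 = 3.15 m; q_2 = 0.49 × 0.45 × 3.15 = 0.6946 m³/s
w_3 = (21.4 − 3.8)/2 = 8.8 m; q_3 = 0.50 × 0.38 × 8.8 = 1.672 m³/s
w_4 = (22.8 − 6.3)/2 = 8.25 m; q_4 = 0.34 × 0.31 × 8.25 = 0.8696 m³/s
Stations 1, 5 contribute zero (depth or velocity is 0).
Q = Σ qᵢ = 3.236 m³/s

3.24 m³/s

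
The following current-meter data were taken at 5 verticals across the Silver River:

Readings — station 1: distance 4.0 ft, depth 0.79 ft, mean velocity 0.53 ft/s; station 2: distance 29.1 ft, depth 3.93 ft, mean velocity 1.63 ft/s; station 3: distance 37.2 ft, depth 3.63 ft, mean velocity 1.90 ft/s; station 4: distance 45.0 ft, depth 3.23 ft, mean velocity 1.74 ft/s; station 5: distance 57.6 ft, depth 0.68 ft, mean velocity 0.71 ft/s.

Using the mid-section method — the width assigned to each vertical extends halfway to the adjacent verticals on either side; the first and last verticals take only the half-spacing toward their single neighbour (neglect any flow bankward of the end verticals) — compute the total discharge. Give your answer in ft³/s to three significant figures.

227 ft³/s

w_1 = (29.1 − 4.0)/2 = 12.55 ft; q_1 = 0.53 × 0.79 × 12.55 = 5.255 ft³/s
w_2 = (37.2 − 4.0)/2 = 16.6 ft; q_2 = 1.63 × 3.93 × 16.6 = 106.3 ft³/s
w_3 = (45.0 − 29.1)/2 = 7.95 ft; q_3 = 1.90 × 3.63 × 7.95 = 54.83 ft³/s
w_4 = (57.6 − 37.2)/2 = 10.2 ft; q_4 = 1.74 × 3.23 × 10.2 = 57.33 ft³/s
w_5 = (57.6 − 45.0)/2 = 6.3 ft; q_5 = 0.71 × 0.68 × 6.3 = 3.042 ft³/s
Q = Σ qᵢ = 226.8 ft³/s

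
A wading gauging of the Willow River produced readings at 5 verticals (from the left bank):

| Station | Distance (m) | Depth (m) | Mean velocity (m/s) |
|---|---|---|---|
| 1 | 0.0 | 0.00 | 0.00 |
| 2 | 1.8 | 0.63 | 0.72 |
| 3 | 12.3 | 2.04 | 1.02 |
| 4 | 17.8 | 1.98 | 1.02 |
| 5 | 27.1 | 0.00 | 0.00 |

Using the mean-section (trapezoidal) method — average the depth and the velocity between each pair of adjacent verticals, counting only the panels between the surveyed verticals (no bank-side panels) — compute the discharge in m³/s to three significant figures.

Panel 1-2: Δb = 1.8 m, d̄ = (0.00+0.63)/2 = 0.315, v̄ = (0.00+0.72)/2 = 0.36 → q = 1.8×0.315×0.36 = 0.2041 m³/s
Panel 2-3: Δb = 10.5 m, d̄ = (0.63+2.04)/2 = 1.335, v̄ = (0.72+1.02)/2 = 0.87 → q = 10.5×1.335×0.87 = 12.20 m³/s
Panel 3-4: Δb = 5.5 m, d̄ = (2.04+1.98)/2 = 2.01, v̄ = (1.02+1.02)/2 = 1.02 → q = 5.5×2.01×1.02 = 11.28 m³/s
Panel 4-5: Δb = 9.3 m, d̄ = (1.98+0.00)/2 = 0.99, v̄ = (1.02+0.00)/2 = 0.51 → q = 9.3×0.99×0.51 = 4.696 m³/s
Q = Σ q = 28.37 m³/s

28.4 m³/s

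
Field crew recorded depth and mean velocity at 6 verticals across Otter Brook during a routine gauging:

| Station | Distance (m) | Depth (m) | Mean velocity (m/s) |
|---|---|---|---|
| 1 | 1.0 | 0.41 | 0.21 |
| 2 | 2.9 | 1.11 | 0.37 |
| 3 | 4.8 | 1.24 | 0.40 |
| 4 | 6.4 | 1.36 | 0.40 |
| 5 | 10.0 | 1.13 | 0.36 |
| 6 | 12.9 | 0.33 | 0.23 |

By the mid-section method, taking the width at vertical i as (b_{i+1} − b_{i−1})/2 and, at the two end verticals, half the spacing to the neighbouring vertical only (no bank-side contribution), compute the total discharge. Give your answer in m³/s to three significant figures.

w_1 = (2.9 − 1.0)/2 = 0.95 m; q_1 = 0.21 × 0.41 × 0.95 = 0.08180 m³/s
w_2 = (4.8 − 1.0)/2 = 1.9 m; q_2 = 0.37 × 1.11 × 1.9 = 0.7803 m³/s
w_3 = (6.4 − 2.9)/2 = 1.75 m; q_3 = 0.40 × 1.24 × 1.75 = 0.8680 m³/s
w_4 = (10.0 − 4.8)/2 = 2.6 m; q_4 = 0.40 × 1.36 × 2.6 = 1.414 m³/s
w_5 = (12.9 − 6.4)/2 = 3.25 m; q_5 = 0.36 × 1.13 × 3.25 = 1.322 m³/s
w_6 = (12.9 − 10.0)/2 = 1.45 m; q_6 = 0.23 × 0.33 × 1.45 = 0.1101 m³/s
Q = Σ qᵢ = 4.577 m³/s

4.58 m³/s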